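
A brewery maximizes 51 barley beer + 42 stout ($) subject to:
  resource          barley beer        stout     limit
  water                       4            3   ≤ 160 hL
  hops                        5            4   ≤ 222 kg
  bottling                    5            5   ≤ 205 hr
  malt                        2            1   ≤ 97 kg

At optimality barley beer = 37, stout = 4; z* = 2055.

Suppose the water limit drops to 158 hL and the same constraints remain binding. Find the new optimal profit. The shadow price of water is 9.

2037

Δb = -2, so new z* = 2055 + (9)·(-2) = 2055 − 18 = 2037.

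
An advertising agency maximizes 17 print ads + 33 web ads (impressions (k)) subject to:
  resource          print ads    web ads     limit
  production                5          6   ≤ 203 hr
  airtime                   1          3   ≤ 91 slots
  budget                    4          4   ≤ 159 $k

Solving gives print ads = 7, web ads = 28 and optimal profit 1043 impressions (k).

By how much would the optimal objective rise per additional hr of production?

2

Check each constraint at x*: production 203/203 (tight); airtime 91/91 (tight); budget 140/159 (slack 19).
By complementary slackness, y = 0 for the non-binding constraint.
From A_Bᵀ y = c: 5·y_production + 1·y_airtime = 17; 6·y_production + 3·y_airtime = 33.
This yields shadow prices y_production = 2, y_airtime = 7.
Shadow price of production = 2.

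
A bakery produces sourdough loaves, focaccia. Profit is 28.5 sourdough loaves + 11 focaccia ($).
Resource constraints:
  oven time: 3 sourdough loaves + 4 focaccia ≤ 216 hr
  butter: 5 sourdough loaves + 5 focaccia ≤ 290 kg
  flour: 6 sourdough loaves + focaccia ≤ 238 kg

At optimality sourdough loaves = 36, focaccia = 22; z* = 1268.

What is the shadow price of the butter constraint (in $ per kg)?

Binding: butter and flour. Non-binding: oven time (20 unused).
By complementary slackness, y = 0 for the non-binding constraint.
Dual feasibility on the basic columns requires 5·y_butter + 6·y_flour = 28.5, 5·y_butter + 1·y_flour = 11.
Solving: y_butter = 1.5, y_flour = 3.5.
Shadow price of butter = 1.5.

1.5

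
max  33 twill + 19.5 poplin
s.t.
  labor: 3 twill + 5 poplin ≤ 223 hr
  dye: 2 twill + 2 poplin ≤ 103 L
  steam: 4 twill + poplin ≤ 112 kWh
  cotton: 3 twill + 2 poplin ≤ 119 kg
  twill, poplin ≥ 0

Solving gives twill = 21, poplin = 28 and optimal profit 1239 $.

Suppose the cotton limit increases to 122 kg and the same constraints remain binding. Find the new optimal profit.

1266

At the optimum: labor uses 203 of 223 (slack = 20); dye uses 98 of 103 (slack = 5); steam uses 112 of 112 (binding); cotton uses 119 of 119 (binding).
By complementary slackness, y = 0 for the non-binding constraints.
The binding rows give the dual system: 4·y_steam + 3·y_cotton = 33 and 1·y_steam + 2·y_cotton = 19.5.
Solving: y_steam = 1.5, y_cotton = 9.
Δz = y_cotton·Δb = 9 × (3) = 27, so new z* = 1239 + 27 = 1266.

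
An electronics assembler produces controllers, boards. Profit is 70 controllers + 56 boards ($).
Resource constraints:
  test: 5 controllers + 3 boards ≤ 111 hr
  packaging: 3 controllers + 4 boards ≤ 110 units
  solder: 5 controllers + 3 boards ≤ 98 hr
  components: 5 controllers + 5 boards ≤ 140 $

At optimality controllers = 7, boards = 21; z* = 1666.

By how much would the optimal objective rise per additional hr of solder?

7

At the optimum: test uses 98 of 111 (slack = 13); packaging uses 105 of 110 (slack = 5); solder uses 98 of 98 (binding); components uses 140 of 140 (binding).
Since test, packaging are not tight, their duals are 0.
From A_Bᵀ y = c: 5·y_solder + 5·y_components = 70; 3·y_solder + 5·y_components = 56.
→ y_solder = 7 and y_components = 7.
Shadow price of solder = 7.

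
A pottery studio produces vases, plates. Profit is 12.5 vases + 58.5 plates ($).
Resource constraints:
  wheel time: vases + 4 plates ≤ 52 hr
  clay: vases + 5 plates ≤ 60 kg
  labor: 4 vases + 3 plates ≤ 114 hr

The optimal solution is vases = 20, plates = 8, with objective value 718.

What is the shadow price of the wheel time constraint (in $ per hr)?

Check each constraint at x*: wheel time 52/52 (tight); clay 60/60 (tight); labor 104/114 (slack 10).
Since labor is not tight, its dual is 0.
The binding rows give the dual system: 1·y_wheel time + 1·y_clay = 12.5 and 4·y_wheel time + 5·y_clay = 58.5.
Solving: y_wheel time = 4, y_clay = 8.5.
Shadow price of wheel time = 4.

4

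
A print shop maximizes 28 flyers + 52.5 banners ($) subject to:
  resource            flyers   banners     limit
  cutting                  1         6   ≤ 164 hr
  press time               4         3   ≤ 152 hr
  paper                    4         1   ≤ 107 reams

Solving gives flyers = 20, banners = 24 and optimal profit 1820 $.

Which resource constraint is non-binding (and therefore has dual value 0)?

cutting: 164/164 (binding)
press time: 152/152 (binding)
paper: 104/107 (slack 3)
By complementary slackness, a constraint with positive slack has shadow price 0 → paper.

paper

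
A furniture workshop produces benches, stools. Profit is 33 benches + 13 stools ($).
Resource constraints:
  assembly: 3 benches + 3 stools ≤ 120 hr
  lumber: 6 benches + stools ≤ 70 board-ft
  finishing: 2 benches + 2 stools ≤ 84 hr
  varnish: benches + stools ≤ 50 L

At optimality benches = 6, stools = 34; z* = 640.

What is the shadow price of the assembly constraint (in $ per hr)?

Binding: assembly and lumber. Non-binding: finishing (4 unused), varnish (10 unused).
Slack constraints have shadow price 0 (complementary slackness).
Dual feasibility on the basic columns requires 3·y_assembly + 6·y_lumber = 33, 3·y_assembly + 1·y_lumber = 13.
This yields shadow prices y_assembly = 3, y_lumber = 4.
Shadow price of assembly = 3.

3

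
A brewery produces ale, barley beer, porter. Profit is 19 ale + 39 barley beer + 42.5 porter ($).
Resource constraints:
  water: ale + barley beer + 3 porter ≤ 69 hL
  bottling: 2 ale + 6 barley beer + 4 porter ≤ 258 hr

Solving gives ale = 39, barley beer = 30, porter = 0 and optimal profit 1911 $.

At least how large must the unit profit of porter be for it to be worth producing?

47

Check each constraint at x*: water 69/69 (tight); bottling 258/258 (tight).
From A_Bᵀ y = c: 1·y_water + 2·y_bottling = 19; 1·y_water + 6·y_bottling = 39.
Solving: y_water = 9, y_bottling = 5.
porter enters the basis when its profit ≥ yᵀa₃ = 9·3 + 5·4 = 47.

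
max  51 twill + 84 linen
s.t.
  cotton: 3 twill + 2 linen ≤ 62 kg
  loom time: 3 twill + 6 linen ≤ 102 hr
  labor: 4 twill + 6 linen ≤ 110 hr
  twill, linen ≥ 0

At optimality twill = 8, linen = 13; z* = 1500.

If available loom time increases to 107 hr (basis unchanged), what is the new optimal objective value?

Check each constraint at x*: cotton 50/62 (slack 12); loom time 102/102 (tight); labor 110/110 (tight).
Slack constraints have shadow price 0 (complementary slackness).
The binding rows give the dual system: 3·y_loom time + 4·y_labor = 51 and 6·y_loom time + 6·y_labor = 84.
This yields shadow prices y_loom time = 5, y_labor = 9.
Δz = y_loom time·Δb = 5 × (5) = 25, so new z* = 1500 + 25 = 1525.

1525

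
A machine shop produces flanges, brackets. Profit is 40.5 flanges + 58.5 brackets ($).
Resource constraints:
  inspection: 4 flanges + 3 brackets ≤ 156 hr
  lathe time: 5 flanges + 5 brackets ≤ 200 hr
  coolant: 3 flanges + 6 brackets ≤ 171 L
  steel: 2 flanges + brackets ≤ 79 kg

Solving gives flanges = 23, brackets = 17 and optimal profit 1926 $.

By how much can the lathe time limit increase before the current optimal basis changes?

13

Binding constraints: lathe time, coolant. The basis is B = [[5,5],[3,6]] with det 15.
Per unit increase in lathe time, x* moves by d = (0.4, -0.2).
The basis stays optimal until inspection becomes binding; allowable increase = 13 hr.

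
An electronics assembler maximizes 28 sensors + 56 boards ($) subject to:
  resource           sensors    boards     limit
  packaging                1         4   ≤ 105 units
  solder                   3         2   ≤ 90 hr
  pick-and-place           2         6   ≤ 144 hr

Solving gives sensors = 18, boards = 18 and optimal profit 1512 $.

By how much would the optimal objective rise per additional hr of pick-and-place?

Binding: solder and pick-and-place. Non-binding: packaging (15 unused).
By complementary slackness, y = 0 for the non-binding constraint.
From A_Bᵀ y = c: 3·y_solder + 2·y_pick-and-place = 28; 2·y_solder + 6·y_pick-and-place = 56.
→ y_solder = 4 and y_pick-and-place = 8.
Shadow price of pick-and-place = 8.

8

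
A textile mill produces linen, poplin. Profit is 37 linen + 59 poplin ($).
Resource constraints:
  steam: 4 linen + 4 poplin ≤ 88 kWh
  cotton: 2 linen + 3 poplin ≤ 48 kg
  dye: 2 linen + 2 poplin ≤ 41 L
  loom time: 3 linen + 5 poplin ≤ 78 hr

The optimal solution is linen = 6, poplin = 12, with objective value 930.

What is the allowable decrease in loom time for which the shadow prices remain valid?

Binding constraints: cotton, loom time. The basis is B = [[2,3],[3,5]] with det 1.
Per unit decrease in loom time, x* moves by d = (3, -2).
The basis stays optimal until dye becomes binding; allowable decrease = 2.5 hr.

2.5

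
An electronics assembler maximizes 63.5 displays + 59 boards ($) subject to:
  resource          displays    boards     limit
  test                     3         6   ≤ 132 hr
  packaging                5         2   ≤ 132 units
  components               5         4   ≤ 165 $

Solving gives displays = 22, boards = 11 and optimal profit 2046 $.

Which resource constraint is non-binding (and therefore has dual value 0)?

test: 132/132 (binding)
packaging: 132/132 (binding)
components: 154/165 (slack 11)
By complementary slackness, a constraint with positive slack has shadow price 0 → components.

components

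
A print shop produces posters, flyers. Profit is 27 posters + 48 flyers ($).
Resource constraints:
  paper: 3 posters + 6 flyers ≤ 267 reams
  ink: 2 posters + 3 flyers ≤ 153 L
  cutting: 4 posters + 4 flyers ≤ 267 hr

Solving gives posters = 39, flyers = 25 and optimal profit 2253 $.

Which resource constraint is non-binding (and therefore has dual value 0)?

cutting

paper: 267/267 (binding)
ink: 153/153 (binding)
cutting: 256/267 (slack 11)
By complementary slackness, a constraint with positive slack has shadow price 0 → cutting.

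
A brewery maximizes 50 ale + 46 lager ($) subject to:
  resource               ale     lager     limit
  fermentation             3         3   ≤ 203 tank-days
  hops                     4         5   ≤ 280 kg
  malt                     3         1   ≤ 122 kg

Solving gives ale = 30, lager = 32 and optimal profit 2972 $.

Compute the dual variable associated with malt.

Check each constraint at x*: fermentation 186/203 (slack 17); hops 280/280 (tight); malt 122/122 (tight).
Since fermentation is not tight, its dual is 0.
From A_Bᵀ y = c: 4·y_hops + 3·y_malt = 50; 5·y_hops + 1·y_malt = 46.
Solving: y_hops = 8, y_malt = 6.
Shadow price of malt = 6.

6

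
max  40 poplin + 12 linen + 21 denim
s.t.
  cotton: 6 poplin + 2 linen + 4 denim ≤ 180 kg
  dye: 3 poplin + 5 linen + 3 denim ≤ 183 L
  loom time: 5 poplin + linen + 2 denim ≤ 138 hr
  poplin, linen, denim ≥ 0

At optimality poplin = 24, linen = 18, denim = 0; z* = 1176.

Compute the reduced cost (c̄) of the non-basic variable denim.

Check each constraint at x*: cotton 180/180 (tight); dye 162/183 (slack 21); loom time 138/138 (tight).
Slack constraints have shadow price 0 (complementary slackness).
From A_Bᵀ y = c: 6·y_cotton + 5·y_loom time = 40; 2·y_cotton + 1·y_loom time = 12.
→ y_cotton = 5 and y_loom time = 2.
Reduced cost of denim: c₃ − yᵀa₃ = 21 − (5·4 + 2·2) = 21 − 24 = -3.

-3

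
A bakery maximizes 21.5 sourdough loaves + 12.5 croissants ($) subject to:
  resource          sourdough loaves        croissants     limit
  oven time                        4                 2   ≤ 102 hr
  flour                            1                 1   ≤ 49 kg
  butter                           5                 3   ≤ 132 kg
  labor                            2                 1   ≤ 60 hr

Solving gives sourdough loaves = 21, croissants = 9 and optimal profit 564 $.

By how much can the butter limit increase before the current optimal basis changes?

Binding constraints: oven time, butter. The basis is B = [[4,2],[5,3]] with det 2.
Per unit increase in butter, x* moves by d = (-1, 2).
The basis stays optimal until flour becomes binding; allowable increase = 19 kg.

19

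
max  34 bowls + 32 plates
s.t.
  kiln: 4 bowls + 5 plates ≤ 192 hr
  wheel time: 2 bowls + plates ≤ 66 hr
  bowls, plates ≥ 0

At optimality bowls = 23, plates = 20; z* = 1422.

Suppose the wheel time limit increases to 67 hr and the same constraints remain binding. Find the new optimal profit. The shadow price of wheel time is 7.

Δb = 1, so new z* = 1422 + (7)·(1) = 1422 + 7 = 1429.

1429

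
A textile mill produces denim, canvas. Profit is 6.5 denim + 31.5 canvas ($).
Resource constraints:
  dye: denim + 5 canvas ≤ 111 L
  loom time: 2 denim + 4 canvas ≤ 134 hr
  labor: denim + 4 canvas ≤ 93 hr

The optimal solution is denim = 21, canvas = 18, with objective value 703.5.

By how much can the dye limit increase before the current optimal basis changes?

5.25

Binding constraints: dye, labor. The basis is B = [[1,5],[1,4]] with det -1.
Per unit increase in dye, x* moves by d = (-4, 1).
The basis stays optimal until denim reaches 0; allowable increase = 5.25 L.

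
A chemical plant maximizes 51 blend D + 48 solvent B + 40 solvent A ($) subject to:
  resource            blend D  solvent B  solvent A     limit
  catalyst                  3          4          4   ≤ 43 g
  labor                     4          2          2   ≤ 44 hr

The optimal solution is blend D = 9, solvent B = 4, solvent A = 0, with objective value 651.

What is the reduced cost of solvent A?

-8

Check each constraint at x*: catalyst 43/43 (tight); labor 44/44 (tight).
Dual feasibility on the basic columns requires 3·y_catalyst + 4·y_labor = 51, 4·y_catalyst + 2·y_labor = 48.
Solving: y_catalyst = 9, y_labor = 6.
Reduced cost of solvent A: c₃ − yᵀa₃ = 40 − (9·4 + 6·2) = 40 − 48 = -8.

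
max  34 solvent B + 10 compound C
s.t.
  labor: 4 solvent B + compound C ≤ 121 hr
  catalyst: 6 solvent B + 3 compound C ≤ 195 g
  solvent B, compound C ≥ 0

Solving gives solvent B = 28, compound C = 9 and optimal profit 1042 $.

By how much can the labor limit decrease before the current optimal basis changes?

Binding constraints: labor, catalyst. The basis is B = [[4,1],[6,3]] with det 6.
Per unit decrease in labor, x* moves by d = (-0.5, 1).
The basis stays optimal until solvent B reaches 0; allowable decrease = 56 hr.

56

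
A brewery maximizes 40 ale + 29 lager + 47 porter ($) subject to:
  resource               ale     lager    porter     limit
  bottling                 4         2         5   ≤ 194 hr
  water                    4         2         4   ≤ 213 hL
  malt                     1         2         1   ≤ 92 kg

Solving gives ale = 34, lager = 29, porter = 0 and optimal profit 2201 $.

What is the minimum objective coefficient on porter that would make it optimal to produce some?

48.5

Check each constraint at x*: bottling 194/194 (tight); water 194/213 (slack 19); malt 92/92 (tight).
Since water is not tight, its dual is 0.
The binding rows give the dual system: 4·y_bottling + 1·y_malt = 40 and 2·y_bottling + 2·y_malt = 29.
Solving: y_bottling = 8.5, y_malt = 6.
porter enters the basis when its profit ≥ yᵀa₃ = 8.5·5 + 6·1 = 48.5.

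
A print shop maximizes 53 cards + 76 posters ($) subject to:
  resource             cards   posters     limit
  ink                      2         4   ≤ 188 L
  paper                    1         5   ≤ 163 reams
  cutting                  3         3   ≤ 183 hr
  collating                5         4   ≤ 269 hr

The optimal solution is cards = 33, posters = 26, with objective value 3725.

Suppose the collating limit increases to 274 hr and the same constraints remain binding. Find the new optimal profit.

3770

At the optimum: ink uses 170 of 188 (slack = 18); paper uses 163 of 163 (binding); cutting uses 177 of 183 (slack = 6); collating uses 269 of 269 (binding).
Slack constraints have shadow price 0 (complementary slackness).
Dual feasibility on the basic columns requires 1·y_paper + 5·y_collating = 53, 5·y_paper + 4·y_collating = 76.
Solving: y_paper = 8, y_collating = 9.
Δz = y_collating·Δb = 9 × (5) = 45, so new z* = 3725 + 45 = 3770.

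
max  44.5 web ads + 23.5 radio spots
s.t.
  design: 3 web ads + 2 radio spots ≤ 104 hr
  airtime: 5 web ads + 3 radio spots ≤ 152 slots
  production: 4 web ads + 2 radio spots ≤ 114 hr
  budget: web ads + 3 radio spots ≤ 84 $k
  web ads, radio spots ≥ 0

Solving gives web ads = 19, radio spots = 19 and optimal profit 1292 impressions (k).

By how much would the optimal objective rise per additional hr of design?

At the optimum: design uses 95 of 104 (slack = 9); airtime uses 152 of 152 (binding); production uses 114 of 114 (binding); budget uses 76 of 84 (slack = 8).
Slack constraints have shadow price 0 (complementary slackness).
Dual feasibility on the basic columns requires 5·y_airtime + 4·y_production = 44.5, 3·y_airtime + 2·y_production = 23.5.
Solving: y_airtime = 2.5, y_production = 8.
Shadow price of design = 0.

0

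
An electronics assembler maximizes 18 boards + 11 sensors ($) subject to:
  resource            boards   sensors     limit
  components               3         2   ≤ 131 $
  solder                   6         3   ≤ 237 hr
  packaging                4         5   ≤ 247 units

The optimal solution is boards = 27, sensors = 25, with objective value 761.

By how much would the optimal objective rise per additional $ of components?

4

Check each constraint at x*: components 131/131 (tight); solder 237/237 (tight); packaging 233/247 (slack 14).
By complementary slackness, y = 0 for the non-binding constraint.
From A_Bᵀ y = c: 3·y_components + 6·y_solder = 18; 2·y_components + 3·y_solder = 11.
Solving: y_components = 4, y_solder = 1.
Shadow price of components = 4.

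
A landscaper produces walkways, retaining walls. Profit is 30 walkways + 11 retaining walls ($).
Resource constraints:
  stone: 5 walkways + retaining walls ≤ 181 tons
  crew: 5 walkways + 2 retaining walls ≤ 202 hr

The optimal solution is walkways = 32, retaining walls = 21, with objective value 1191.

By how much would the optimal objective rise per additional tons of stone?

1

Both stone and crew are binding at x*.
From A_Bᵀ y = c: 5·y_stone + 5·y_crew = 30; 1·y_stone + 2·y_crew = 11.
Solving: y_stone = 1, y_crew = 5.
Shadow price of stone = 1.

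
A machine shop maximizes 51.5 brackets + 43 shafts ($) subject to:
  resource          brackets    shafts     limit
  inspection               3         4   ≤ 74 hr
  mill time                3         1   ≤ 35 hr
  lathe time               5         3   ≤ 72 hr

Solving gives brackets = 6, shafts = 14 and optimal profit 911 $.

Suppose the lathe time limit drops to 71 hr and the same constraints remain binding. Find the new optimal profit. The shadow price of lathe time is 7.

Δb = -1, so new z* = 911 + (7)·(-1) = 911 − 7 = 904.

904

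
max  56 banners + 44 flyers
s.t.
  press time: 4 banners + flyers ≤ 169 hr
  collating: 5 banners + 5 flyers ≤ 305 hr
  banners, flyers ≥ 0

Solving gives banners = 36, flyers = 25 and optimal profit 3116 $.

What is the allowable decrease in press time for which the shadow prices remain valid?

Binding constraints: press time, collating. The basis is B = [[4,1],[5,5]] with det 15.
Per unit decrease in press time, x* moves by d = (-0.3333, 0.3333).
The basis stays optimal until banners reaches 0; allowable decrease = 108 hr.

108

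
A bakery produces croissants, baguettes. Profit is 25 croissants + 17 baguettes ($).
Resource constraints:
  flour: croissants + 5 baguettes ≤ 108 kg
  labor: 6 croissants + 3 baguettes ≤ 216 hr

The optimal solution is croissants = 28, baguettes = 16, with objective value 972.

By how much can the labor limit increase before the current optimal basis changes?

432

Binding constraints: flour, labor. The basis is B = [[1,5],[6,3]] with det -27.
Per unit increase in labor, x* moves by d = (0.1852, -0.037).
The basis stays optimal until baguettes reaches 0; allowable increase = 432 hr.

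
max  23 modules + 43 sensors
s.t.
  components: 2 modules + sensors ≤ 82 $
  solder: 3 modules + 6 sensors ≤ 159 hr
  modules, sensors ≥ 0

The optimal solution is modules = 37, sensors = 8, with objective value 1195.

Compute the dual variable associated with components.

At the optimum: components uses 82 of 82 (binding); solder uses 159 of 159 (binding).
From A_Bᵀ y = c: 2·y_components + 3·y_solder = 23; 1·y_components + 6·y_solder = 43.
This yields shadow prices y_components = 1, y_solder = 7.
Shadow price of components = 1.

1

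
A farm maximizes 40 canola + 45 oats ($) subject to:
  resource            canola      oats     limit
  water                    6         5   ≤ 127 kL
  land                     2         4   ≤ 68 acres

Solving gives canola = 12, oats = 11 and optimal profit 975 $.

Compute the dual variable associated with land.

5

At the optimum: water uses 127 of 127 (binding); land uses 68 of 68 (binding).
Dual feasibility on the basic columns requires 6·y_water + 2·y_land = 40, 5·y_water + 4·y_land = 45.
→ y_water = 5 and y_land = 5.
Shadow price of land = 5.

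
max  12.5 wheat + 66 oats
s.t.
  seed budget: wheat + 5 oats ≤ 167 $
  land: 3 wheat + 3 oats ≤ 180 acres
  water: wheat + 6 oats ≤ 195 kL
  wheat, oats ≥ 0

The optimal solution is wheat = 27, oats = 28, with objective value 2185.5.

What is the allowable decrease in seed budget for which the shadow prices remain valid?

Binding constraints: seed budget, water. The basis is B = [[1,5],[1,6]] with det 1.
Per unit decrease in seed budget, x* moves by d = (-6, 1).
The basis stays optimal until wheat reaches 0; allowable decrease = 4.5 $.

4.5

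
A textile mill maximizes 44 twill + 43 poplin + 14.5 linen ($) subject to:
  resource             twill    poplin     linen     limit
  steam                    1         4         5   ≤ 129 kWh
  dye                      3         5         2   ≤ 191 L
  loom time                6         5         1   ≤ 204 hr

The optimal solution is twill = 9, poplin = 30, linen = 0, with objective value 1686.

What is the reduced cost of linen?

Binding: steam and loom time. Non-binding: dye (14 unused).
Since dye is not tight, its dual is 0.
The binding rows give the dual system: 1·y_steam + 6·y_loom time = 44 and 4·y_steam + 5·y_loom time = 43.
→ y_steam = 2 and y_loom time = 7.
Reduced cost of linen: c₃ − yᵀa₃ = 14.5 − (2·5 + 7·1) = 14.5 − 17 = -2.5.

-2.5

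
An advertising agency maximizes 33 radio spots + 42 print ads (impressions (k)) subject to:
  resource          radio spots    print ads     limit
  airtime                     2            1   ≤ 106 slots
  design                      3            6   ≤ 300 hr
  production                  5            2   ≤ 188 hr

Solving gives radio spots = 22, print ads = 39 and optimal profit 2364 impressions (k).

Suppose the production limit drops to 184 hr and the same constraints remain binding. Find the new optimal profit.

2352

Check each constraint at x*: airtime 83/106 (slack 23); design 300/300 (tight); production 188/188 (tight).
Slack constraints have shadow price 0 (complementary slackness).
Dual feasibility on the basic columns requires 3·y_design + 5·y_production = 33, 6·y_design + 2·y_production = 42.
→ y_design = 6 and y_production = 3.
Δz = y_production·Δb = 3 × (-4) = -12, so new z* = 2364 − 12 = 2352.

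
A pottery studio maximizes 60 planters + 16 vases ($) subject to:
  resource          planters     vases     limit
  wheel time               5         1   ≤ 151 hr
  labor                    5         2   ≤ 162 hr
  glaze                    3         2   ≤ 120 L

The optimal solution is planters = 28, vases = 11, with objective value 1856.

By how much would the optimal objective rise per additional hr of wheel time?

Binding: wheel time and labor. Non-binding: glaze (14 unused).
By complementary slackness, y = 0 for the non-binding constraint.
From A_Bᵀ y = c: 5·y_wheel time + 5·y_labor = 60; 1·y_wheel time + 2·y_labor = 16.
→ y_wheel time = 8 and y_labor = 4.
Shadow price of wheel time = 8.

8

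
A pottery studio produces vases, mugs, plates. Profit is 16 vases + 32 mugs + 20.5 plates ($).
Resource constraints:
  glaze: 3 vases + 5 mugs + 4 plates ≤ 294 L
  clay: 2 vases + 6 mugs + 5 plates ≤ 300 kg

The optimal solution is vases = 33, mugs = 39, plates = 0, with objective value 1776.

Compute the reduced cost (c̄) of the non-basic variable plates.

Both glaze and clay are binding at x*.
The binding rows give the dual system: 3·y_glaze + 2·y_clay = 16 and 5·y_glaze + 6·y_clay = 32.
Solving: y_glaze = 4, y_clay = 2.
Reduced cost of plates: c₃ − yᵀa₃ = 20.5 − (4·4 + 2·5) = 20.5 − 26 = -5.5.

-5.5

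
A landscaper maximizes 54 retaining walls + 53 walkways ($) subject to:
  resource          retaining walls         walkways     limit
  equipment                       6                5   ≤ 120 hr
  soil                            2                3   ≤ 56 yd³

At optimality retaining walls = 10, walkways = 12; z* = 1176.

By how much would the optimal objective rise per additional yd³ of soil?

6

Check each constraint at x*: equipment 120/120 (tight); soil 56/56 (tight).
From A_Bᵀ y = c: 6·y_equipment + 2·y_soil = 54; 5·y_equipment + 3·y_soil = 53.
This yields shadow prices y_equipment = 7, y_soil = 6.
Shadow price of soil = 6.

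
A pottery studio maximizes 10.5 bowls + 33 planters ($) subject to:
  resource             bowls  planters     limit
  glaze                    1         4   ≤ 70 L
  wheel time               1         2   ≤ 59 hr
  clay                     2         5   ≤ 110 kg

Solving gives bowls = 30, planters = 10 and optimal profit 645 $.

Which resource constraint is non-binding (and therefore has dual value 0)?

glaze: 70/70 (binding)
wheel time: 50/59 (slack 9)
clay: 110/110 (binding)
By complementary slackness, a constraint with positive slack has shadow price 0 → wheel time.

wheel time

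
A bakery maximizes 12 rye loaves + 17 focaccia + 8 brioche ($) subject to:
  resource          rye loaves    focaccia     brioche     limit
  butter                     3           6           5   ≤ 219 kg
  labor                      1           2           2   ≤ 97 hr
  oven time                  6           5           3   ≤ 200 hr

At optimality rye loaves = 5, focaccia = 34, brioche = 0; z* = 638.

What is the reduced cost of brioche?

-5

Check each constraint at x*: butter 219/219 (tight); labor 73/97 (slack 24); oven time 200/200 (tight).
By complementary slackness, y = 0 for the non-binding constraint.
The binding rows give the dual system: 3·y_butter + 6·y_oven time = 12 and 6·y_butter + 5·y_oven time = 17.
Solving: y_butter = 2, y_oven time = 1.
Reduced cost of brioche: c₃ − yᵀa₃ = 8 − (2·5 + 1·3) = 8 − 13 = -5.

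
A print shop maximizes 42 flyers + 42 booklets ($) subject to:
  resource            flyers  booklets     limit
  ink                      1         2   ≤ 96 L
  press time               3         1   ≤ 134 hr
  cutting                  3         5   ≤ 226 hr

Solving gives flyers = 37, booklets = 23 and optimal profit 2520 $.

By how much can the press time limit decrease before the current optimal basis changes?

88.8

Binding constraints: press time, cutting. The basis is B = [[3,1],[3,5]] with det 12.
Per unit decrease in press time, x* moves by d = (-0.4167, 0.25).
The basis stays optimal until flyers reaches 0; allowable decrease = 88.8 hr.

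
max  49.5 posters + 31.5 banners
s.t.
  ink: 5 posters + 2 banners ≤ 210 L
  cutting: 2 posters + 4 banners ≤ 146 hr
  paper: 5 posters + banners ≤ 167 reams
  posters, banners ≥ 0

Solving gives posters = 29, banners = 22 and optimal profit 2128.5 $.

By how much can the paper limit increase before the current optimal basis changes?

Binding constraints: cutting, paper. The basis is B = [[2,4],[5,1]] with det -18.
Per unit increase in paper, x* moves by d = (0.2222, -0.1111).
The basis stays optimal until ink becomes binding; allowable increase = 23.625 reams.

23.625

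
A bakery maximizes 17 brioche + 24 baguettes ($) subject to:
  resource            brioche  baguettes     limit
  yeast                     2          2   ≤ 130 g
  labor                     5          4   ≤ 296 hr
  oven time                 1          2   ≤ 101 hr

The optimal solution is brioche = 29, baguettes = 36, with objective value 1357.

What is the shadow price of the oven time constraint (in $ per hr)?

7

Check each constraint at x*: yeast 130/130 (tight); labor 289/296 (slack 7); oven time 101/101 (tight).
By complementary slackness, y = 0 for the non-binding constraint.
The binding rows give the dual system: 2·y_yeast + 1·y_oven time = 17 and 2·y_yeast + 2·y_oven time = 24.
This yields shadow prices y_yeast = 5, y_oven time = 7.
Shadow price of oven time = 7.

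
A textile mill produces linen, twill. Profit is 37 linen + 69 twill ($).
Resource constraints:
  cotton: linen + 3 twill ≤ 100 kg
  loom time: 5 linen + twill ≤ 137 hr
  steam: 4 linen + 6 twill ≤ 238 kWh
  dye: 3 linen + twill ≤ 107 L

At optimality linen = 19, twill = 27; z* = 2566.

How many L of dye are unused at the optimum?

23

dye used = 3·19 + 1·27 = 84; slack = 107 − 84 = 23.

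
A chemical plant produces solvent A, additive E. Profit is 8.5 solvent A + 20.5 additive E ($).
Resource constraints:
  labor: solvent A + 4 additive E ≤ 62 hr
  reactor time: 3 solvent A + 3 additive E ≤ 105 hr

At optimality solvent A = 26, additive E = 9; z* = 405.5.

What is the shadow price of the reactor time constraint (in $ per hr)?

At the optimum: labor uses 62 of 62 (binding); reactor time uses 105 of 105 (binding).
The binding rows give the dual system: 1·y_labor + 3·y_reactor time = 8.5 and 4·y_labor + 3·y_reactor time = 20.5.
This yields shadow prices y_labor = 4, y_reactor time = 1.5.
Shadow price of reactor time = 1.5.

1.5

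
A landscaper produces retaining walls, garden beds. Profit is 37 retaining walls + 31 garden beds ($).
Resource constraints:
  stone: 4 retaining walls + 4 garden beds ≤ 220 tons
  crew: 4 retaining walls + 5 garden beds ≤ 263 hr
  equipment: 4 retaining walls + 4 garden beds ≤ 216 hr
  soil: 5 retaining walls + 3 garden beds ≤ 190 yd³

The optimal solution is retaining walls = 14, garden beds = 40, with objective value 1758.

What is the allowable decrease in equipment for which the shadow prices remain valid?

64

Binding constraints: equipment, soil. The basis is B = [[4,4],[5,3]] with det -8.
Per unit decrease in equipment, x* moves by d = (0.375, -0.625).
The basis stays optimal until garden beds reaches 0; allowable decrease = 64 hr.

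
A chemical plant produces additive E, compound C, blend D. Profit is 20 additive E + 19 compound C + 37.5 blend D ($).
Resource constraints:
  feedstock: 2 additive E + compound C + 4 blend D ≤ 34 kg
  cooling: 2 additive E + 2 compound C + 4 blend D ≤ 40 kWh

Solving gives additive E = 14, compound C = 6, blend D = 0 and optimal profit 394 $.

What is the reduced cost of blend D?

-2.5

At the optimum: feedstock uses 34 of 34 (binding); cooling uses 40 of 40 (binding).
Dual feasibility on the basic columns requires 2·y_feedstock + 2·y_cooling = 20, 1·y_feedstock + 2·y_cooling = 19.
This yields shadow prices y_feedstock = 1, y_cooling = 9.
Reduced cost of blend D: c₃ − yᵀa₃ = 37.5 − (1·4 + 9·4) = 37.5 − 40 = -2.5.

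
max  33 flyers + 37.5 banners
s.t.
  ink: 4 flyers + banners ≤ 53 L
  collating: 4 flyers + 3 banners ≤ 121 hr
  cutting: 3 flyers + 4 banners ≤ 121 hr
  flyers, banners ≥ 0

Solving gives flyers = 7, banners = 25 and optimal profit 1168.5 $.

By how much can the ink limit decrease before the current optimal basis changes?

22.75

Binding constraints: ink, cutting. The basis is B = [[4,1],[3,4]] with det 13.
Per unit decrease in ink, x* moves by d = (-0.3077, 0.2308).
The basis stays optimal until flyers reaches 0; allowable decrease = 22.75 L.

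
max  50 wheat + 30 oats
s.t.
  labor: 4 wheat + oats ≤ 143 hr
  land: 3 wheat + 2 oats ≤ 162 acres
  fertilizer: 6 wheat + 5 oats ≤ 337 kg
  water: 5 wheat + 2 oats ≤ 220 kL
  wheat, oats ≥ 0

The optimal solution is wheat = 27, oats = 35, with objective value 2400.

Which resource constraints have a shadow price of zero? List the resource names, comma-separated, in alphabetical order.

labor: 143/143 (binding)
land: 151/162 (slack 11)
fertilizer: 337/337 (binding)
water: 205/220 (slack 15)
By complementary slackness, a constraint with positive slack has shadow price 0 → land, water.

land, water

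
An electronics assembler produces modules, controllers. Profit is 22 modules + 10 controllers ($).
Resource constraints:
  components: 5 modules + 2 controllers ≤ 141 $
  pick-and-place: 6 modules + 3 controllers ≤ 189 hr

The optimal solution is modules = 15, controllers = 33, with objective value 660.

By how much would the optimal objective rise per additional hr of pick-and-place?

2

Check each constraint at x*: components 141/141 (tight); pick-and-place 189/189 (tight).
The binding rows give the dual system: 5·y_components + 6·y_pick-and-place = 22 and 2·y_components + 3·y_pick-and-place = 10.
This yields shadow prices y_components = 2, y_pick-and-place = 2.
Shadow price of pick-and-place = 2.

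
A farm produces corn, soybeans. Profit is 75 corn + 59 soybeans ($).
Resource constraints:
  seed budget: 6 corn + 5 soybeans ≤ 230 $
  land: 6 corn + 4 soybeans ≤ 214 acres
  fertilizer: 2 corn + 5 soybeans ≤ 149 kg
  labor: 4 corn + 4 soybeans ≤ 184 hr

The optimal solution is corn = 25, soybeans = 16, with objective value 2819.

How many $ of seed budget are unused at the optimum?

seed budget used = 6·25 + 5·16 = 230; slack = 230 − 230 = 0.

0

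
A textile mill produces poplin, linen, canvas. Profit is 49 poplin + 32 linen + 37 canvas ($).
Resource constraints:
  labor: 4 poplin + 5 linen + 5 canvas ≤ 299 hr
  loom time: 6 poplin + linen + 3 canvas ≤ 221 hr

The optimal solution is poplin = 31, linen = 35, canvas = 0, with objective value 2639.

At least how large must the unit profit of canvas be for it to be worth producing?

At the optimum: labor uses 299 of 299 (binding); loom time uses 221 of 221 (binding).
Dual feasibility on the basic columns requires 4·y_labor + 6·y_loom time = 49, 5·y_labor + 1·y_loom time = 32.
→ y_labor = 5.5 and y_loom time = 4.5.
canvas enters the basis when its profit ≥ yᵀa₃ = 5.5·5 + 4.5·3 = 41.

41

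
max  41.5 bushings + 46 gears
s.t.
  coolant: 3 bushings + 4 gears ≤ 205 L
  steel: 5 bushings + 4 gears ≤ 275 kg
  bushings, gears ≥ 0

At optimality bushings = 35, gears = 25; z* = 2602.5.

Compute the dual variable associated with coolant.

8

Both coolant and steel are binding at x*.
Dual feasibility on the basic columns requires 3·y_coolant + 5·y_steel = 41.5, 4·y_coolant + 4·y_steel = 46.
Solving: y_coolant = 8, y_steel = 3.5.
Shadow price of coolant = 8.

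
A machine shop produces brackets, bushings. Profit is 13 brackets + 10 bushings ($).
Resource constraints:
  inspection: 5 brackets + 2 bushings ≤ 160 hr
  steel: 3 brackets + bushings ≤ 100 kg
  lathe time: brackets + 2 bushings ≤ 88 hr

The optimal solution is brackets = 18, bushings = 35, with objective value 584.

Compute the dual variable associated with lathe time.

Check each constraint at x*: inspection 160/160 (tight); steel 89/100 (slack 11); lathe time 88/88 (tight).
Slack constraints have shadow price 0 (complementary slackness).
From A_Bᵀ y = c: 5·y_inspection + 1·y_lathe time = 13; 2·y_inspection + 2·y_lathe time = 10.
This yields shadow prices y_inspection = 2, y_lathe time = 3.
Shadow price of lathe time = 3.

3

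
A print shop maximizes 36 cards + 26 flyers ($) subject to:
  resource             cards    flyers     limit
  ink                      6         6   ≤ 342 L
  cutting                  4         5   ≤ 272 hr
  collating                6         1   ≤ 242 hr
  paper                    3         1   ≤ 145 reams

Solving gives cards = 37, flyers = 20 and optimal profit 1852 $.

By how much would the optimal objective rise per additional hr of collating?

2

At the optimum: ink uses 342 of 342 (binding); cutting uses 248 of 272 (slack = 24); collating uses 242 of 242 (binding); paper uses 131 of 145 (slack = 14).
Since cutting, paper are not tight, their duals are 0.
The binding rows give the dual system: 6·y_ink + 6·y_collating = 36 and 6·y_ink + 1·y_collating = 26.
Solving: y_ink = 4, y_collating = 2.
Shadow price of collating = 2.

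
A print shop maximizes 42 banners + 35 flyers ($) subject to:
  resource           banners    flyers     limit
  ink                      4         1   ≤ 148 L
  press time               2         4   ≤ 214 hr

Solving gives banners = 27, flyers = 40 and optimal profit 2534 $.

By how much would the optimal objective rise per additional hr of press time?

At the optimum: ink uses 148 of 148 (binding); press time uses 214 of 214 (binding).
From A_Bᵀ y = c: 4·y_ink + 2·y_press time = 42; 1·y_ink + 4·y_press time = 35.
Solving: y_ink = 7, y_press time = 7.
Shadow price of press time = 7.

7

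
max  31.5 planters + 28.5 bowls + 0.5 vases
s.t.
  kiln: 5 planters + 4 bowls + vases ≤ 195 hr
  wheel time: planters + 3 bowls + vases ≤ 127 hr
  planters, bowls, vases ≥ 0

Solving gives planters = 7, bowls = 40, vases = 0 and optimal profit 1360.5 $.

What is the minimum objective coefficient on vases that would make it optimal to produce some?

Both kiln and wheel time are binding at x*.
From A_Bᵀ y = c: 5·y_kiln + 1·y_wheel time = 31.5; 4·y_kiln + 3·y_wheel time = 28.5.
→ y_kiln = 6 and y_wheel time = 1.5.
vases enters the basis when its profit ≥ yᵀa₃ = 6·1 + 1.5·1 = 7.5.

7.5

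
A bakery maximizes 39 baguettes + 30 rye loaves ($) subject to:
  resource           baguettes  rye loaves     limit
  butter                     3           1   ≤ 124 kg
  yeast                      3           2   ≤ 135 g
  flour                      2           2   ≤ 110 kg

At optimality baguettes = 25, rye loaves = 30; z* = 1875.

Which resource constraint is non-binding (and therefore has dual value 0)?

butter: 105/124 (slack 19)
yeast: 135/135 (binding)
flour: 110/110 (binding)
By complementary slackness, a constraint with positive slack has shadow price 0 → butter.

butter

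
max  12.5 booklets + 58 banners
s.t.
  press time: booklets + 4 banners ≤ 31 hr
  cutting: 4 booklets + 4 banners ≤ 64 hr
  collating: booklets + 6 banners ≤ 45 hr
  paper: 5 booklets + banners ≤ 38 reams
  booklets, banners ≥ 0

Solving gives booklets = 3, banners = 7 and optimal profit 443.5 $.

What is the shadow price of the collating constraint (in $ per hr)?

At the optimum: press time uses 31 of 31 (binding); cutting uses 40 of 64 (slack = 24); collating uses 45 of 45 (binding); paper uses 22 of 38 (slack = 16).
Since cutting, paper are not tight, their duals are 0.
The binding rows give the dual system: 1·y_press time + 1·y_collating = 12.5 and 4·y_press time + 6·y_collating = 58.
→ y_press time = 8.5 and y_collating = 4.
Shadow price of collating = 4.

4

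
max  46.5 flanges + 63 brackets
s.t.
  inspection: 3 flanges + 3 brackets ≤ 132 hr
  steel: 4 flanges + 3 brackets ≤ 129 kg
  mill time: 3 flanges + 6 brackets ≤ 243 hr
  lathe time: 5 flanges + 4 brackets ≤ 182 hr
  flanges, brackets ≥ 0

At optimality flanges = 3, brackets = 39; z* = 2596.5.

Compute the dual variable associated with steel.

6

Check each constraint at x*: inspection 126/132 (slack 6); steel 129/129 (tight); mill time 243/243 (tight); lathe time 171/182 (slack 11).
Slack constraints have shadow price 0 (complementary slackness).
Dual feasibility on the basic columns requires 4·y_steel + 3·y_mill time = 46.5, 3·y_steel + 6·y_mill time = 63.
→ y_steel = 6 and y_mill time = 7.5.
Shadow price of steel = 6.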